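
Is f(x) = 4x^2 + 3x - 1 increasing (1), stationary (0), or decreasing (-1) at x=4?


Compute f'(x) to determine behavior:
f'(x) = 8x + 3
f'(4) = 8 * 4 + 3
= 32 + 3
= 35
Since f'(4) > 0, the function is increasing (1)

1


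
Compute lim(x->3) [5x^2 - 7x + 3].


Since polynomials are continuous, we use direct substitution.
lim(x->3) of 5x^2 - 7x + 3
= 5 * 3^2 - 7 * 3 + 3
= 45 - 21 + 3
= 27

27


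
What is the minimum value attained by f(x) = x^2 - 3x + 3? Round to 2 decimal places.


For a quadratic f(x) = ax^2 + bx + c with a > 0, the minimum is at the vertex.
Vertex x-coordinate: x = -b/(2a)
x = -(-3) / (2 * 1)
x = 3/2
Substitute back to find the minimum value:
f(3/2) = 1 * (3/2)^2 - 3 * (3/2) + 3
= 9/4 - 9/2 + 3
= 3/4 = 0.75

0.75


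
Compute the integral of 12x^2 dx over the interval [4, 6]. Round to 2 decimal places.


Find the antiderivative of 12x^2:
F(x) = 12/3 * x^3
Apply the Fundamental Theorem of Calculus:
F(6) - F(4)
= 12/3 * 6^3 - 12/3 * 4^3
= 12/3 * (216 - 64)
= 12/3 * 152
= 608 = 608.00

608.00


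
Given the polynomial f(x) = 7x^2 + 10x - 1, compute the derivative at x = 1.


Differentiate term by term using power and sum rules:
f(x) = 7x^2 + 10x - 1
f'(x) = 14x + 10
Substitute x = 1:
f'(1) = 14 * 1 + 10
= 14 + 10
= 24

24


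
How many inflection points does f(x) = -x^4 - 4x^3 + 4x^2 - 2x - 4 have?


Inflection points occur where f''(x) = 0 and concavity changes.
f(x) = -x^4 - 4x^3 + 4x^2 - 2x - 4
f'(x) = -4x^3 - 12x^2 + 8x - 2
f''(x) = -12x^2 - 24x + 8
This is a quadratic in x. Use the discriminant to count real roots.
Discriminant = (-24)^2 - 4 * (-12) * 8
= 576 - (-384)
= 960
Since discriminant > 0, f''(x) = 0 has 2 distinct real solutions.
A quadratic with two distinct real roots changes sign at each root, so concavity changes at both.
Number of inflection points: 2

2


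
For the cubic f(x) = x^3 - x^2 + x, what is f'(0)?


Differentiate f(x) = x^3 - x^2 + x term by term:
f'(x) = 3x^2 - 2x + 1
Substitute x = 0:
f'(0) = 3 * 0^2 - 2 * 0 + 1
= 0 + 0 + 1
= 1

1


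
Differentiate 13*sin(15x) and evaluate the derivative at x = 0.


Apply the chain rule to differentiate 13*sin(15x):
d/dx [13*sin(15x)]
= 13 * cos(15x) * d/dx(15x)
= 13 * 15 * cos(15x)
= 195 * cos(15x)
Evaluate at x = 0:
= 195 * cos(0)
= 195 * 1
= 195

195


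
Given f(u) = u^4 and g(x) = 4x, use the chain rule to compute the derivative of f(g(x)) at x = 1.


Using the chain rule: (f(g(x)))' = f'(g(x)) * g'(x)
First, find g(1):
g(1) = 4 * 1 + 0 = 4
Next, f'(u) = 4u^3
And g'(x) = 4
So f'(g(1)) * g'(1)
= 4 * 4^3 * 4
= 4 * 64 * 4
= 1024

1024


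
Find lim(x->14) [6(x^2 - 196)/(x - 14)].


Direct substitution gives 0/0, so we factor the numerator.
Factor: 6(x^2 - 196) = 6 * (x - 14)(x + 14)
Cancel the common factor (x - 14):
6(x^2 - 196)/(x - 14) = 6 * (x + 14)
Now substitute x = 14:
= 6 * (14 + 14) = 168

168


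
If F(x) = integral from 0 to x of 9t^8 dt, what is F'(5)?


By the Fundamental Theorem of Calculus (Part 1):
If F(x) = integral from 0 to x of f(t) dt, then F'(x) = f(x)
Here f(t) = 9t^8
So F'(x) = 9x^8
Evaluate at x = 5:
F'(5) = 9 * 5^8
= 9 * 390625
= 3515625

3515625


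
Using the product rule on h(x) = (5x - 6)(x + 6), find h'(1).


Let u(x) = 5x - 6 and v(x) = x + 6
u'(x) = 5
v'(x) = 1
Product rule: h'(x) = u'(x)*v(x) + u(x)*v'(x)
= 5 * (x + 6) + (5x - 6) * 1
At x = 1:
u(1) = 5 * 1 - 6 = -1
v(1) = 1 * 1 + 6 = 7
h'(1) = 5 * 7 + (-1) * 1
= 35 - 1
= 34

34


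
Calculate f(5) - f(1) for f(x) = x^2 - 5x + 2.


Net change = f(b) - f(a)
f(x) = x^2 - 5x + 2
Compute f(5):
f(5) = 1 * 5^2 - 5 * 5 + 2
= 25 - 25 + 2
= 2
Compute f(1):
f(1) = 1 * 1^2 - 5 * 1 + 2
= 1 - 5 + 2
= -2
Net change = 2 - (-2) = 4

4


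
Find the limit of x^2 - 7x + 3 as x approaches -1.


Since polynomials are continuous, we use direct substitution.
lim(x->-1) of x^2 - 7x + 3
= 1 * (-1)^2 - 7 * (-1) + 3
= 1 + 7 + 3
= 11

11


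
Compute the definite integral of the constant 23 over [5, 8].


The integral of a constant k over [a, b] equals k * (b - a).
integral from 5 to 8 of 23 dx
= 23 * (8 - 5)
= 23 * 3
= 69

69


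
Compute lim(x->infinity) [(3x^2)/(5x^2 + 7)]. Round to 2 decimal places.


For limits at infinity with equal-degree polynomials,
we compare leading coefficients.
Numerator leading term: 3x^2
Denominator leading term: 5x^2
Divide both by x^2:
lim = (3) / (5 + 7/x^2)
As x -> infinity, the 1/x and 1/x^2 terms vanish:
= 3/5 = 0.60

0.60


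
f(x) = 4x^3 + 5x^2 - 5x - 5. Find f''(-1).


First derivative:
f'(x) = 12x^2 + 10x - 5
Second derivative:
f''(x) = 24x + 10
Substitute x = -1:
f''(-1) = 24 * (-1) + 10
= -24 + 10
= -14

-14


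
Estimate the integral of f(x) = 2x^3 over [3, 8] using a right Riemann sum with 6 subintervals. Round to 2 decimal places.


Right Riemann sum uses right endpoints of each subinterval.
Interval: [3, 8], n = 6
dx = (8 - 3) / 6 = 5/6
Right endpoints: [23/6, 14/3, 11/2, 19/3, 43/6, 8]
f values: [12167/108, 5488/27, 1331/4, 13718/27, 79507/108, 1024]
Sum = dx * (sum of f values)
= 5/6 * 35003/12
= 175015/72 ≈ 2430.76

2430.76


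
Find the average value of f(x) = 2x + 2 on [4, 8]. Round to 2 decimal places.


Average value = 1/(b-a) * integral from a to b of f(x) dx
First compute the integral of 2x + 2:
F(x) = x^2 + 2x
F(8) = 1 * 64 + 2 * 8 = 80
F(4) = 1 * 16 + 2 * 4 = 24
Integral = 80 - 24 = 56
Average = 56 / (8 - 4) = 56 / 4
= 14 = 14.00

14.00


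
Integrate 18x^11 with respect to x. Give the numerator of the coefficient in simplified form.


Apply the power rule for integration:
integral of ax^n dx = a/(n+1) * x^(n+1) + C
integral of 18x^11 dx
= 18/12 * x^12 + C
= 3/2 * x^12 + C
The coefficient in lowest terms is 3/2, and its numerator is 3

3


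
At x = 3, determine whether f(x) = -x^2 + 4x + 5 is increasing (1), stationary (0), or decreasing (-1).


Compute f'(x) to determine behavior:
f'(x) = -2x + 4
f'(3) = -2 * 3 + 4
= -6 + 4
= -2
Since f'(3) < 0, the function is decreasing (-1)

-1


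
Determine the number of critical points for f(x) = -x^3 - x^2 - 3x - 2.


Find where f'(x) = 0:
f(x) = -x^3 - x^2 - 3x - 2
f'(x) = -3x^2 - 2x - 3
This is a quadratic in x. Use the discriminant to count real roots.
Discriminant = (-2)^2 - 4 * (-3) * (-3)
= 4 - 36
= -32
Since discriminant < 0, f'(x) = 0 has no real solutions.
Number of critical points: 0

0


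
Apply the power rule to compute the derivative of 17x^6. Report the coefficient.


We apply the power rule: d/dx [ax^n] = a*n * x^(n-1)
d/dx [17x^6]
= 17 * 6 * x^(6-1)
= 102x^5
The coefficient is 102

102


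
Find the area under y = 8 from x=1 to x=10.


The area under a constant function y = 8 is a rectangle.
Width = 10 - 1 = 9
Height = 8
Area = width * height
= 9 * 8
= 72

72


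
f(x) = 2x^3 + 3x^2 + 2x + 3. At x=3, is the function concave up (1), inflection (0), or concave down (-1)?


Concavity is determined by the sign of f''(x).
f(x) = 2x^3 + 3x^2 + 2x + 3
f'(x) = 6x^2 + 6x + 2
f''(x) = 12x + 6
f''(3) = 12 * 3 + 6
= 36 + 6
= 42
Since f''(3) > 0, the function is concave up (1)

1


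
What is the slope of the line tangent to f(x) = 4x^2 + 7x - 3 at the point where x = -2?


The slope of the tangent line equals f'(x) at the point.
f(x) = 4x^2 + 7x - 3
f'(x) = 8x + 7
At x = -2:
f'(-2) = 8 * (-2) + 7
= -16 + 7
= -9

-9


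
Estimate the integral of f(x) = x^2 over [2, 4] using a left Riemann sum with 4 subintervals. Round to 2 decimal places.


Left Riemann sum uses left endpoints of each subinterval.
Interval: [2, 4], n = 4
dx = (4 - 2) / 4 = 1/2
Left endpoints: [2, 5/2, 3, 7/2]
f values: [4, 25/4, 9, 49/4]
Sum = dx * (sum of f values)
= 1/2 * 63/2
= 63/4 = 15.75

15.75


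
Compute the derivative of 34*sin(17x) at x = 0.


Apply the chain rule to differentiate 34*sin(17x):
d/dx [34*sin(17x)]
= 34 * cos(17x) * d/dx(17x)
= 34 * 17 * cos(17x)
= 578 * cos(17x)
Evaluate at x = 0:
= 578 * cos(0)
= 578 * 1
= 578

578


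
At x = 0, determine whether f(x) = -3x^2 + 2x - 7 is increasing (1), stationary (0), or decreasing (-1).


Compute f'(x) to determine behavior:
f'(x) = -6x + 2
f'(0) = -6 * 0 + 2
= 0 + 2
= 2
Since f'(0) > 0, the function is increasing (1)

1


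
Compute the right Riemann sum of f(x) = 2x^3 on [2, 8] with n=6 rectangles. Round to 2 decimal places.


Right Riemann sum uses right endpoints of each subinterval.
Interval: [2, 8], n = 6
dx = (8 - 2) / 6 = 1
Right endpoints: [3, 4, 5, 6, 7, 8]
f values: [54, 128, 250, 432, 686, 1024]
Sum = dx * (sum of f values)
= 1 * 2574
= 2574 = 2574.00

2574.00


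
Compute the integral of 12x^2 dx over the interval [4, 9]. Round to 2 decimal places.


Find the antiderivative of 12x^2:
F(x) = 12/3 * x^3
Apply the Fundamental Theorem of Calculus:
F(9) - F(4)
= 12/3 * 9^3 - 12/3 * 4^3
= 12/3 * (729 - 64)
= 12/3 * 665
= 2660 = 2660.00

2660.00


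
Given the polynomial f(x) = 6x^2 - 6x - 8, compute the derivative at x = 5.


Differentiate term by term using power and sum rules:
f(x) = 6x^2 - 6x - 8
f'(x) = 12x - 6
Substitute x = 5:
f'(5) = 12 * 5 - 6
= 60 - 6
= 54

54


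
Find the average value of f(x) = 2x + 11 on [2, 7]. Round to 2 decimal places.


Average value = 1/(b-a) * integral from a to b of f(x) dx
First compute the integral of 2x + 11:
F(x) = x^2 + 11x
F(7) = 1 * 49 + 11 * 7 = 126
F(2) = 1 * 4 + 11 * 2 = 26
Integral = 126 - 26 = 100
Average = 100 / (7 - 2) = 100 / 5
= 20 = 20.00

20.00


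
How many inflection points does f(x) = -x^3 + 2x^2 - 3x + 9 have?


Inflection points occur where f''(x) = 0 and concavity changes.
f(x) = -x^3 + 2x^2 - 3x + 9
f'(x) = -3x^2 + 4x - 3
f''(x) = -6x + 4
Set f''(x) = 0:
-6x + 4 = 0
x = -4 / (-6) = 2/3
Since f''(x) is linear (degree 1), it changes sign at this point.
Therefore there is exactly 1 inflection point.

1


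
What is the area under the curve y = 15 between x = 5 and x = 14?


The area under a constant function y = 15 is a rectangle.
Width = 14 - 5 = 9
Height = 15
Area = width * height
= 9 * 15
= 135

135


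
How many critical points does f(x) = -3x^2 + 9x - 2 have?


Find where f'(x) = 0:
f'(x) = -6x + 9
Set f'(x) = 0:
-6x + 9 = 0
x = -9 / (-6) = 3/2
This is a linear equation in x, so there is exactly one solution.
Number of critical points: 1

1


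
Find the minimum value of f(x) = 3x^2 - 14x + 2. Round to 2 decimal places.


For a quadratic f(x) = ax^2 + bx + c with a > 0, the minimum is at the vertex.
Vertex x-coordinate: x = -b/(2a)
x = -(-14) / (2 * 3)
x = 14/6 = 7/3
Substitute back to find the minimum value:
f(7/3) = 3 * (7/3)^2 - 14 * (7/3) + 2
= 49/3 - 98/3 + 2
= -43/3 ≈ -14.33

-14.33


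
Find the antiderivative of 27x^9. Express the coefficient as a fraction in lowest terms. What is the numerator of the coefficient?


Apply the power rule for integration:
integral of ax^n dx = a/(n+1) * x^(n+1) + C
integral of 27x^9 dx
= 27/10 * x^10 + C
The coefficient in lowest terms is 27/10, and its numerator is 27

27


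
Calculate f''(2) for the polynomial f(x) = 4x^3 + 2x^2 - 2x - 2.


First derivative:
f'(x) = 12x^2 + 4x - 2
Second derivative:
f''(x) = 24x + 4
Substitute x = 2:
f''(2) = 24 * 2 + 4
= 48 + 4
= 52

52


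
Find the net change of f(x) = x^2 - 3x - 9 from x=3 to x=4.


Net change = f(b) - f(a)
f(x) = x^2 - 3x - 9
Compute f(4):
f(4) = 1 * 4^2 - 3 * 4 - 9
= 16 - 12 - 9
= -5
Compute f(3):
f(3) = 1 * 3^2 - 3 * 3 - 9
= 9 - 9 - 9
= -9
Net change = -5 - (-9) = 4

4


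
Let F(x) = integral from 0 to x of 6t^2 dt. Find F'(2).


By the Fundamental Theorem of Calculus (Part 1):
If F(x) = integral from 0 to x of f(t) dt, then F'(x) = f(x)
Here f(t) = 6t^2
So F'(x) = 6x^2
Evaluate at x = 2:
F'(2) = 6 * 2^2
= 6 * 4
= 24

24


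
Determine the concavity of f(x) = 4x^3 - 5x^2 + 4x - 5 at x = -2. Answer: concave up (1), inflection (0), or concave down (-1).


Concavity is determined by the sign of f''(x).
f(x) = 4x^3 - 5x^2 + 4x - 5
f'(x) = 12x^2 - 10x + 4
f''(x) = 24x - 10
f''(-2) = 24 * (-2) - 10
= -48 - 10
= -58
Since f''(-2) < 0, the function is concave down (-1)

-1


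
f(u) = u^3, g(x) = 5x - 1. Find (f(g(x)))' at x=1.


Using the chain rule: (f(g(x)))' = f'(g(x)) * g'(x)
First, find g(1):
g(1) = 5 * 1 - 1 = 4
Next, f'(u) = 3u^2
And g'(x) = 5
So f'(g(1)) * g'(1)
= 3 * 4^2 * 5
= 3 * 16 * 5
= 240

240


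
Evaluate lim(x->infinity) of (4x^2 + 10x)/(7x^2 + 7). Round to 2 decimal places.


For limits at infinity with equal-degree polynomials,
we compare leading coefficients.
Numerator leading term: 4x^2
Denominator leading term: 7x^2
Divide both by x^2:
lim = (4 + 10/x) / (7 + 7/x^2)
As x -> infinity, the 1/x and 1/x^2 terms vanish:
= 4/7 ≈ 0.57

0.57


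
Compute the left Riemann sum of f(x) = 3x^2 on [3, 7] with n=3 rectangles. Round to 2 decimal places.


Left Riemann sum uses left endpoints of each subinterval.
Interval: [3, 7], n = 3
dx = (7 - 3) / 3 = 4/3
Left endpoints: [3, 13/3, 17/3]
f values: [27, 169/3, 289/3]
Sum = dx * (sum of f values)
= 4/3 * 539/3
= 2156/9 ≈ 239.56

239.56


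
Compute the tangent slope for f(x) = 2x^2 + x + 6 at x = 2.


The slope of the tangent line equals f'(x) at the point.
f(x) = 2x^2 + x + 6
f'(x) = 4x + 1
At x = 2:
f'(2) = 4 * 2 + 1
= 8 + 1
= 9

9


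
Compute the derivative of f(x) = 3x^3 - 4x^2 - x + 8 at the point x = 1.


Differentiate f(x) = 3x^3 - 4x^2 - x + 8 term by term:
f'(x) = 9x^2 - 8x - 1
Substitute x = 1:
f'(1) = 9 * 1^2 - 8 * 1 - 1
= 9 - 8 - 1
= 0

0


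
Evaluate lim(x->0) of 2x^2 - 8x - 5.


Since polynomials are continuous, we use direct substitution.
lim(x->0) of 2x^2 - 8x - 5
= 2 * 0^2 - 8 * 0 - 5
= 0 + 0 - 5
= -5

-5


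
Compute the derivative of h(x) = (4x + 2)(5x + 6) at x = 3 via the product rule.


Let u(x) = 4x + 2 and v(x) = 5x + 6
u'(x) = 4
v'(x) = 5
Product rule: h'(x) = u'(x)*v(x) + u(x)*v'(x)
= 4 * (5x + 6) + (4x + 2) * 5
At x = 3:
u(3) = 4 * 3 + 2 = 14
v(3) = 5 * 3 + 6 = 21
h'(3) = 4 * 21 + 14 * 5
= 84 + 70
= 154

154


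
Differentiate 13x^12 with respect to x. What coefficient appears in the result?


We apply the power rule: d/dx [ax^n] = a*n * x^(n-1)
d/dx [13x^12]
= 13 * 12 * x^(12-1)
= 156x^11
The coefficient is 156

156


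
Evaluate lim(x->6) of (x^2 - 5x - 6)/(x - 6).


Direct substitution gives 0/0, so we factor the numerator.
Factor: (x^2 - 5x - 6) = (x - 6)(x + 1)
Cancel the common factor (x - 6):
(x^2 - 5x - 6)/(x - 6) = (x + 1)
Now substitute x = 6:
= (6) - (-1) = 7

7


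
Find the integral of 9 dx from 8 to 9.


The integral of a constant k over [a, b] equals k * (b - a).
integral from 8 to 9 of 9 dx
= 9 * (9 - 8)
= 9 * 1
= 9

9


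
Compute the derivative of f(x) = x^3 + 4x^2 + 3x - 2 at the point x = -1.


Differentiate f(x) = x^3 + 4x^2 + 3x - 2 term by term:
f'(x) = 3x^2 + 8x + 3
Substitute x = -1:
f'(-1) = 3 * (-1)^2 + 8 * (-1) + 3
= 3 - 8 + 3
= -2

-2


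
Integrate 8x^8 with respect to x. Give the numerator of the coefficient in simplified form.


Apply the power rule for integration:
integral of ax^n dx = a/(n+1) * x^(n+1) + C
integral of 8x^8 dx
= 8/9 * x^9 + C
The coefficient in lowest terms is 8/9, and its numerator is 8

8


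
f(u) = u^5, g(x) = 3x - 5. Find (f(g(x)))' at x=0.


Using the chain rule: (f(g(x)))' = f'(g(x)) * g'(x)
First, find g(0):
g(0) = 3 * 0 - 5 = -5
Next, f'(u) = 5u^4
And g'(x) = 3
So f'(g(0)) * g'(0)
= 5 * (-5)^4 * 3
= 5 * 625 * 3
= 9375

9375


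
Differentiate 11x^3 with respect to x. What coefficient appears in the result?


We apply the power rule: d/dx [ax^n] = a*n * x^(n-1)
d/dx [11x^3]
= 11 * 3 * x^(3-1)
= 33x^2
The coefficient is 33

33


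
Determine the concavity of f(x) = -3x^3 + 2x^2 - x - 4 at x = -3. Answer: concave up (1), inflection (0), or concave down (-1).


Concavity is determined by the sign of f''(x).
f(x) = -3x^3 + 2x^2 - x - 4
f'(x) = -9x^2 + 4x - 1
f''(x) = -18x + 4
f''(-3) = -18 * (-3) + 4
= 54 + 4
= 58
Since f''(-3) > 0, the function is concave up (1)

1


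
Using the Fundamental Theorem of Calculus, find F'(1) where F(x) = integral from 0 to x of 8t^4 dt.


By the Fundamental Theorem of Calculus (Part 1):
If F(x) = integral from 0 to x of f(t) dt, then F'(x) = f(x)
Here f(t) = 8t^4
So F'(x) = 8x^4
Evaluate at x = 1:
F'(1) = 8 * 1^4
= 8 * 1
= 8

8


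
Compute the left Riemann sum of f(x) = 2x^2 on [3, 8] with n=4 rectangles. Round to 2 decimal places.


Left Riemann sum uses left endpoints of each subinterval.
Interval: [3, 8], n = 4
dx = (8 - 3) / 4 = 5/4
Left endpoints: [3, 17/4, 11/2, 27/4]
f values: [18, 289/8, 121/2, 729/8]
Sum = dx * (sum of f values)
= 5/4 * 823/4
= 4115/16 ≈ 257.19

257.19


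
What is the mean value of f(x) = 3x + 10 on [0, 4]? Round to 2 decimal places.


Average value = 1/(b-a) * integral from a to b of f(x) dx
First compute the integral of 3x + 10:
F(x) = (3/2)x^2 + 10x
F(4) = 3/2 * 16 + 10 * 4 = 64
F(0) = 3/2 * 0 + 10 * 0 = 0
Integral = 64 - 0 = 64
Average = 64 / (4 - 0) = 64 / 4
= 16 = 16.00

16.00


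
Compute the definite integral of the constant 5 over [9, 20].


The integral of a constant k over [a, b] equals k * (b - a).
integral from 9 to 20 of 5 dx
= 5 * (20 - 9)
= 5 * 11
= 55

55


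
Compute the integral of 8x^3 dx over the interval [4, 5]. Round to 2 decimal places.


Find the antiderivative of 8x^3:
F(x) = 8/4 * x^4
Apply the Fundamental Theorem of Calculus:
F(5) - F(4)
= 8/4 * 5^4 - 8/4 * 4^4
= 8/4 * (625 - 256)
= 8/4 * 369
= 738 = 738.00

738.00


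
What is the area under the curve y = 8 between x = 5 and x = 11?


The area under a constant function y = 8 is a rectangle.
Width = 11 - 5 = 6
Height = 8
Area = width * height
= 6 * 8
= 48

48


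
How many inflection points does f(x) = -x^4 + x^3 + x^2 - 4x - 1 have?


Inflection points occur where f''(x) = 0 and concavity changes.
f(x) = -x^4 + x^3 + x^2 - 4x - 1
f'(x) = -4x^3 + 3x^2 + 2x - 4
f''(x) = -12x^2 + 6x + 2
This is a quadratic in x. Use the discriminant to count real roots.
Discriminant = (6)^2 - 4 * (-12) * 2
= 36 - (-96)
= 132
Since discriminant > 0, f''(x) = 0 has 2 distinct real solutions.
A quadratic with two distinct real roots changes sign at each root, so concavity changes at both.
Number of inflection points: 2

2


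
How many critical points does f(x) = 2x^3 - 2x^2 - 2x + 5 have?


Find where f'(x) = 0:
f(x) = 2x^3 - 2x^2 - 2x + 5
f'(x) = 6x^2 - 4x - 2
This is a quadratic in x. Use the discriminant to count real roots.
Discriminant = (-4)^2 - 4 * 6 * (-2)
= 16 - (-48)
= 64
Since discriminant > 0, f'(x) = 0 has 2 real solutions.
Number of critical points: 2

2


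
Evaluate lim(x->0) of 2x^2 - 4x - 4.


Since polynomials are continuous, we use direct substitution.
lim(x->0) of 2x^2 - 4x - 4
= 2 * 0^2 - 4 * 0 - 4
= 0 + 0 - 4
= -4

-4


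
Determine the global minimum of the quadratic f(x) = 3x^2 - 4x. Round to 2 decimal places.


For a quadratic f(x) = ax^2 + bx + c with a > 0, the minimum is at the vertex.
Vertex x-coordinate: x = -b/(2a)
x = -(-4) / (2 * 3)
x = 4/6 = 2/3
Substitute back to find the minimum value:
f(2/3) = 3 * (2/3)^2 - 4 * (2/3) + 0
= 4/3 - 8/3 + 0
= -4/3 ≈ -1.33

-1.33


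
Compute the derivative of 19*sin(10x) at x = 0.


Apply the chain rule to differentiate 19*sin(10x):
d/dx [19*sin(10x)]
= 19 * cos(10x) * d/dx(10x)
= 19 * 10 * cos(10x)
= 190 * cos(10x)
Evaluate at x = 0:
= 190 * cos(0)
= 190 * 1
= 190

190


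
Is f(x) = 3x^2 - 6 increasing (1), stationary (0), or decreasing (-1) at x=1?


Compute f'(x) to determine behavior:
f'(x) = 6x
f'(1) = 6 * 1 + 0
= 6 + 0
= 6
Since f'(1) > 0, the function is increasing (1)

1


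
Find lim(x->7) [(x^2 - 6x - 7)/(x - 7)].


Direct substitution gives 0/0, so we factor the numerator.
Factor: (x^2 - 6x - 7) = (x - 7)(x + 1)
Cancel the common factor (x - 7):
(x^2 - 6x - 7)/(x - 7) = (x + 1)
Now substitute x = 7:
= (7) - (-1) = 8

8


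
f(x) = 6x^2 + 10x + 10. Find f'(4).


Differentiate term by term using power and sum rules:
f(x) = 6x^2 + 10x + 10
f'(x) = 12x + 10
Substitute x = 4:
f'(4) = 12 * 4 + 10
= 48 + 10
= 58

58


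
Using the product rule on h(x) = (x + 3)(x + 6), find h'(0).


Let u(x) = x + 3 and v(x) = x + 6
u'(x) = 1
v'(x) = 1
Product rule: h'(x) = u'(x)*v(x) + u(x)*v'(x)
= 1 * (x + 6) + (x + 3) * 1
At x = 0:
u(0) = 1 * 0 + 3 = 3
v(0) = 1 * 0 + 6 = 6
h'(0) = 1 * 6 + 3 * 1
= 6 + 3
= 9

9


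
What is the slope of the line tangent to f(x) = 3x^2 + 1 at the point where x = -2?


The slope of the tangent line equals f'(x) at the point.
f(x) = 3x^2 + 1
f'(x) = 6x
At x = -2:
f'(-2) = 6 * (-2) + 0
= -12 + 0
= -12

-12


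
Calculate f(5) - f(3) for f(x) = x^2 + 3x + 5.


Net change = f(b) - f(a)
f(x) = x^2 + 3x + 5
Compute f(5):
f(5) = 1 * 5^2 + 3 * 5 + 5
= 25 + 15 + 5
= 45
Compute f(3):
f(3) = 1 * 3^2 + 3 * 3 + 5
= 9 + 9 + 5
= 23
Net change = 45 - 23 = 22

22


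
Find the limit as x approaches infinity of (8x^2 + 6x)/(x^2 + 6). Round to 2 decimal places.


For limits at infinity with equal-degree polynomials,
we compare leading coefficients.
Numerator leading term: 8x^2
Denominator leading term: x^2
Divide both by x^2:
lim = (8 + 6/x) / (1 + 6/x^2)
As x -> infinity, the 1/x and 1/x^2 terms vanish:
= 8/1 = 8 = 8.00

8.00


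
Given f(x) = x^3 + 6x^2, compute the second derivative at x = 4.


First derivative:
f'(x) = 3x^2 + 12x
Second derivative:
f''(x) = 6x + 12
Substitute x = 4:
f''(4) = 6 * 4 + 12
= 24 + 12
= 36

36


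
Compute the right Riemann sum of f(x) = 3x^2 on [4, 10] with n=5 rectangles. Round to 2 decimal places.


Right Riemann sum uses right endpoints of each subinterval.
Interval: [4, 10], n = 5
dx = (10 - 4) / 5 = 6/5
Right endpoints: [26/5, 32/5, 38/5, 44/5, 10]
f values: [2028/25, 3072/25, 4332/25, 5808/25, 300]
Sum = dx * (sum of f values)
= 6/5 * 4548/5
= 27288/25 = 1091.52

1091.52


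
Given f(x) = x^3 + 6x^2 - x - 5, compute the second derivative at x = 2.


First derivative:
f'(x) = 3x^2 + 12x - 1
Second derivative:
f''(x) = 6x + 12
Substitute x = 2:
f''(2) = 6 * 2 + 12
= 12 + 12
= 24

24


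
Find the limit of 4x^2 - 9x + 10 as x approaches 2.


Since polynomials are continuous, we use direct substitution.
lim(x->2) of 4x^2 - 9x + 10
= 4 * 2^2 - 9 * 2 + 10
= 16 - 18 + 10
= 8

8


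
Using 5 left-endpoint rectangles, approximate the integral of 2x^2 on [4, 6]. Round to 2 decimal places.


Left Riemann sum uses left endpoints of each subinterval.
Interval: [4, 6], n = 5
dx = (6 - 4) / 5 = 2/5
Left endpoints: [4, 22/5, 24/5, 26/5, 28/5]
f values: [32, 968/25, 1152/25, 1352/25, 1568/25]
Sum = dx * (sum of f values)
= 2/5 * 1168/5
= 2336/25 = 93.44

93.44


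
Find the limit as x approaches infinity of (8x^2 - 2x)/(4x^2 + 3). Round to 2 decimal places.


For limits at infinity with equal-degree polynomials,
we compare leading coefficients.
Numerator leading term: 8x^2
Denominator leading term: 4x^2
Divide both by x^2:
lim = (8 - 2/x) / (4 + 3/x^2)
As x -> infinity, the 1/x and 1/x^2 terms vanish:
= 8/4 = 2 = 2.00

2.00


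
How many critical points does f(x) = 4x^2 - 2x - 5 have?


Find where f'(x) = 0:
f'(x) = 8x - 2
Set f'(x) = 0:
8x - 2 = 0
x = 2 / 8 = 1/4
This is a linear equation in x, so there is exactly one solution.
Number of critical points: 1

1


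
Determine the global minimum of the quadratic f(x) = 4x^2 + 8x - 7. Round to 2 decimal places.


For a quadratic f(x) = ax^2 + bx + c with a > 0, the minimum is at the vertex.
Vertex x-coordinate: x = -b/(2a)
x = -(8) / (2 * 4)
x = -8/8 = -1
Substitute back to find the minimum value:
f(-1) = 4 * (-1)^2 + 8 * (-1) - 7
= 4 - 8 - 7
= -11 = -11.00

-11.00


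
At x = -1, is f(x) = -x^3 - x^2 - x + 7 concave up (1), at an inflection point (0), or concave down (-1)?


Concavity is determined by the sign of f''(x).
f(x) = -x^3 - x^2 - x + 7
f'(x) = -3x^2 - 2x - 1
f''(x) = -6x - 2
f''(-1) = -6 * (-1) - 2
= 6 - 2
= 4
Since f''(-1) > 0, the function is concave up (1)

1


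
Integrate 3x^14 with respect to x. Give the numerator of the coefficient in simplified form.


Apply the power rule for integration:
integral of ax^n dx = a/(n+1) * x^(n+1) + C
integral of 3x^14 dx
= 3/15 * x^15 + C
= 1/5 * x^15 + C
The coefficient in lowest terms is 1/5, and its numerator is 1

1


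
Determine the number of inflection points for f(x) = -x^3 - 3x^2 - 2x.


Inflection points occur where f''(x) = 0 and concavity changes.
f(x) = -x^3 - 3x^2 - 2x
f'(x) = -3x^2 - 6x - 2
f''(x) = -6x - 6
Set f''(x) = 0:
-6x - 6 = 0
x = 6 / (-6) = -1
Since f''(x) is linear (degree 1), it changes sign at this point.
Therefore there is exactly 1 inflection point.

1


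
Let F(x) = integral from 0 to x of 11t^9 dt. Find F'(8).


By the Fundamental Theorem of Calculus (Part 1):
If F(x) = integral from 0 to x of f(t) dt, then F'(x) = f(x)
Here f(t) = 11t^9
So F'(x) = 11x^9
Evaluate at x = 8:
F'(8) = 11 * 8^9
= 11 * 134217728
= 1476395008

1476395008


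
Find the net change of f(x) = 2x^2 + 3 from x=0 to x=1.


Net change = f(b) - f(a)
f(x) = 2x^2 + 3
Compute f(1):
f(1) = 2 * 1^2 + 0 * 1 + 3
= 2 + 0 + 3
= 5
Compute f(0):
f(0) = 2 * 0^2 + 0 * 0 + 3
= 0 + 0 + 3
= 3
Net change = 5 - 3 = 2

2


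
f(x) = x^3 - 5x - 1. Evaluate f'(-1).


Differentiate f(x) = x^3 - 5x - 1 term by term:
f'(x) = 3x^2 - 5
Substitute x = -1:
f'(-1) = 3 * (-1)^2 + 0 * (-1) - 5
= 3 + 0 - 5
= -2

-2


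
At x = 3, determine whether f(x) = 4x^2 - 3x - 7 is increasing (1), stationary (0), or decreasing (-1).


Compute f'(x) to determine behavior:
f'(x) = 8x - 3
f'(3) = 8 * 3 - 3
= 24 - 3
= 21
Since f'(3) > 0, the function is increasing (1)

1


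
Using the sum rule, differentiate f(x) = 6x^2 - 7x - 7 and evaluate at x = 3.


Differentiate term by term using power and sum rules:
f(x) = 6x^2 - 7x - 7
f'(x) = 12x - 7
Substitute x = 3:
f'(3) = 12 * 3 - 7
= 36 - 7
= 29

29


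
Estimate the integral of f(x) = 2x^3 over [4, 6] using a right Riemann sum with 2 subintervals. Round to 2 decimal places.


Right Riemann sum uses right endpoints of each subinterval.
Interval: [4, 6], n = 2
dx = (6 - 4) / 2 = 1
Right endpoints: [5, 6]
f values: [250, 432]
Sum = dx * (sum of f values)
= 1 * 682
= 682 = 682.00

682.00


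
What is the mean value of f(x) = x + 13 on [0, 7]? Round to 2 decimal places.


Average value = 1/(b-a) * integral from a to b of f(x) dx
First compute the integral of x + 13:
F(x) = (1/2)x^2 + 13x
F(7) = 1/2 * 49 + 13 * 7 = 231/2
F(0) = 1/2 * 0 + 13 * 0 = 0
Integral = 231/2 - 0 = 231/2
Average = (231/2) / (7 - 0) = (231/2) / 7
= 33/2 = 16.50

16.50


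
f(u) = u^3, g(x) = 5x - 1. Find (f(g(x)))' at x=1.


Using the chain rule: (f(g(x)))' = f'(g(x)) * g'(x)
First, find g(1):
g(1) = 5 * 1 - 1 = 4
Next, f'(u) = 3u^2
And g'(x) = 5
So f'(g(1)) * g'(1)
= 3 * 4^2 * 5
= 3 * 16 * 5
= 240

240


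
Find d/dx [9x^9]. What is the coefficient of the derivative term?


We apply the power rule: d/dx [ax^n] = a*n * x^(n-1)
d/dx [9x^9]
= 9 * 9 * x^(9-1)
= 81x^8
The coefficient is 81

81


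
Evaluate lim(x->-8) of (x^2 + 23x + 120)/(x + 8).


Direct substitution gives 0/0, so we factor the numerator.
Factor: (x^2 + 23x + 120) = (x + 8)(x + 15)
Cancel the common factor (x + 8):
(x^2 + 23x + 120)/(x + 8) = (x + 15)
Now substitute x = -8:
= (-8) - (-15) = 7

7


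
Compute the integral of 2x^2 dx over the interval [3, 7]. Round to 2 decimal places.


Find the antiderivative of 2x^2:
F(x) = 2/3 * x^3
Apply the Fundamental Theorem of Calculus:
F(7) - F(3)
= 2/3 * 7^3 - 2/3 * 3^3
= 2/3 * (343 - 27)
= 2/3 * 316
= 632/3 ≈ 210.67

210.67


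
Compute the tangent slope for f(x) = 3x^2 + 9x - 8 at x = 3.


The slope of the tangent line equals f'(x) at the point.
f(x) = 3x^2 + 9x - 8
f'(x) = 6x + 9
At x = 3:
f'(3) = 6 * 3 + 9
= 18 + 9
= 27

27


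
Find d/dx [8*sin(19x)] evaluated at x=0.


Apply the chain rule to differentiate 8*sin(19x):
d/dx [8*sin(19x)]
= 8 * cos(19x) * d/dx(19x)
= 8 * 19 * cos(19x)
= 152 * cos(19x)
Evaluate at x = 0:
= 152 * cos(0)
= 152 * 1
= 152

152


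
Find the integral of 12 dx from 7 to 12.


The integral of a constant k over [a, b] equals k * (b - a).
integral from 7 to 12 of 12 dx
= 12 * (12 - 7)
= 12 * 5
= 60

60


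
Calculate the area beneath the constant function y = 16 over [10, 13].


The area under a constant function y = 16 is a rectangle.
Width = 13 - 10 = 3
Height = 16
Area = width * height
= 3 * 16
= 48

48


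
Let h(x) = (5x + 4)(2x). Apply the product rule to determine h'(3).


Let u(x) = 5x + 4 and v(x) = 2x
u'(x) = 5
v'(x) = 2
Product rule: h'(x) = u'(x)*v(x) + u(x)*v'(x)
= 5 * (2x) + (5x + 4) * 2
At x = 3:
u(3) = 5 * 3 + 4 = 19
v(3) = 2 * 3 + 0 = 6
h'(3) = 5 * 6 + 19 * 2
= 30 + 38
= 68

68


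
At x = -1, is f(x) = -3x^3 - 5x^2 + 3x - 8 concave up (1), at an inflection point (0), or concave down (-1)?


Concavity is determined by the sign of f''(x).
f(x) = -3x^3 - 5x^2 + 3x - 8
f'(x) = -9x^2 - 10x + 3
f''(x) = -18x - 10
f''(-1) = -18 * (-1) - 10
= 18 - 10
= 8
Since f''(-1) > 0, the function is concave up (1)

1


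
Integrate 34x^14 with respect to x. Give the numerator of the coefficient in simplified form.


Apply the power rule for integration:
integral of ax^n dx = a/(n+1) * x^(n+1) + C
integral of 34x^14 dx
= 34/15 * x^15 + C
The coefficient in lowest terms is 34/15, and its numerator is 34

34


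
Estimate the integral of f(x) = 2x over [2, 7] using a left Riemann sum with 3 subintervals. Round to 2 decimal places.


Left Riemann sum uses left endpoints of each subinterval.
Interval: [2, 7], n = 3
dx = (7 - 2) / 3 = 5/3
Left endpoints: [2, 11/3, 16/3]
f values: [4, 22/3, 32/3]
Sum = dx * (sum of f values)
= 5/3 * 22
= 110/3 ≈ 36.67

36.67


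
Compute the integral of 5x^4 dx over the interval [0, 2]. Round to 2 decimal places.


Find the antiderivative of 5x^4:
F(x) = 5/5 * x^5
Apply the Fundamental Theorem of Calculus:
F(2) - F(0)
= 5/5 * 2^5 - 5/5 * 0^5
= 5/5 * (32 - 0)
= 5/5 * 32
= 32 = 32.00

32.00


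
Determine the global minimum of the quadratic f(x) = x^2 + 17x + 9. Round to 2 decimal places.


For a quadratic f(x) = ax^2 + bx + c with a > 0, the minimum is at the vertex.
Vertex x-coordinate: x = -b/(2a)
x = -(17) / (2 * 1)
x = -17/2
Substitute back to find the minimum value:
f(-17/2) = 1 * (-17/2)^2 + 17 * (-17/2) + 9
= 289/4 - 289/2 + 9
= -253/4 = -63.25

-63.25


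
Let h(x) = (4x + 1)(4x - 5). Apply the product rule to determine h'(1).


Let u(x) = 4x + 1 and v(x) = 4x - 5
u'(x) = 4
v'(x) = 4
Product rule: h'(x) = u'(x)*v(x) + u(x)*v'(x)
= 4 * (4x - 5) + (4x + 1) * 4
At x = 1:
u(1) = 4 * 1 + 1 = 5
v(1) = 4 * 1 - 5 = -1
h'(1) = 4 * (-1) + 5 * 4
= -4 + 20
= 16

16


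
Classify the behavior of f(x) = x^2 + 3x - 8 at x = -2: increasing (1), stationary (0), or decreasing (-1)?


Compute f'(x) to determine behavior:
f'(x) = 2x + 3
f'(-2) = 2 * (-2) + 3
= -4 + 3
= -1
Since f'(-2) < 0, the function is decreasing (-1)

-1


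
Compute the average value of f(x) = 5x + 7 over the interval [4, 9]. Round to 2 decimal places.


Average value = 1/(b-a) * integral from a to b of f(x) dx
First compute the integral of 5x + 7:
F(x) = (5/2)x^2 + 7x
F(9) = 5/2 * 81 + 7 * 9 = 531/2
F(4) = 5/2 * 16 + 7 * 4 = 68
Integral = 531/2 - 68 = 395/2
Average = (395/2) / (9 - 4) = (395/2) / 5
= 79/2 = 39.50

39.50


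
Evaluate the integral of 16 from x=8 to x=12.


The integral of a constant k over [a, b] equals k * (b - a).
integral from 8 to 12 of 16 dx
= 16 * (12 - 8)
= 16 * 4
= 64

64


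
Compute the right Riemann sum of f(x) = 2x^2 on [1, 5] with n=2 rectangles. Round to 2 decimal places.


Right Riemann sum uses right endpoints of each subinterval.
Interval: [1, 5], n = 2
dx = (5 - 1) / 2 = 2
Right endpoints: [3, 5]
f values: [18, 50]
Sum = dx * (sum of f values)
= 2 * 68
= 136 = 136.00

136.00


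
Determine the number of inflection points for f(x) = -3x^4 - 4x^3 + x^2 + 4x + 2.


Inflection points occur where f''(x) = 0 and concavity changes.
f(x) = -3x^4 - 4x^3 + x^2 + 4x + 2
f'(x) = -12x^3 - 12x^2 + 2x + 4
f''(x) = -36x^2 - 24x + 2
This is a quadratic in x. Use the discriminant to count real roots.
Discriminant = (-24)^2 - 4 * (-36) * 2
= 576 - (-288)
= 864
Since discriminant > 0, f''(x) = 0 has 2 distinct real solutions.
A quadratic with two distinct real roots changes sign at each root, so concavity changes at both.
Number of inflection points: 2

2


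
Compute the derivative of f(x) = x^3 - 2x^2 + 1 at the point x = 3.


Differentiate f(x) = x^3 - 2x^2 + 1 term by term:
f'(x) = 3x^2 - 4x
Substitute x = 3:
f'(3) = 3 * 3^2 - 4 * 3 + 0
= 27 - 12 + 0
= 15

15


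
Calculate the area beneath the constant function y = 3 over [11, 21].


The area under a constant function y = 3 is a rectangle.
Width = 21 - 11 = 10
Height = 3
Area = width * height
= 10 * 3
= 30

30


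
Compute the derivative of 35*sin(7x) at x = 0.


Apply the chain rule to differentiate 35*sin(7x):
d/dx [35*sin(7x)]
= 35 * cos(7x) * d/dx(7x)
= 35 * 7 * cos(7x)
= 245 * cos(7x)
Evaluate at x = 0:
= 245 * cos(0)
= 245 * 1
= 245

245


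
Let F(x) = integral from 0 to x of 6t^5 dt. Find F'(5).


By the Fundamental Theorem of Calculus (Part 1):
If F(x) = integral from 0 to x of f(t) dt, then F'(x) = f(x)
Here f(t) = 6t^5
So F'(x) = 6x^5
Evaluate at x = 5:
F'(5) = 6 * 5^5
= 6 * 3125
= 18750

18750


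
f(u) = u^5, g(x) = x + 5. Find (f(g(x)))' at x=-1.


Using the chain rule: (f(g(x)))' = f'(g(x)) * g'(x)
First, find g(-1):
g(-1) = 1 * (-1) + 5 = 4
Next, f'(u) = 5u^4
And g'(x) = 1
So f'(g(-1)) * g'(-1)
= 5 * 4^4 * 1
= 5 * 256 * 1
= 1280

1280


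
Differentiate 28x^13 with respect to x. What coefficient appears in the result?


We apply the power rule: d/dx [ax^n] = a*n * x^(n-1)
d/dx [28x^13]
= 28 * 13 * x^(13-1)
= 364x^12
The coefficient is 364

364


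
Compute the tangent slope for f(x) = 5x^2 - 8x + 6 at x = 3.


The slope of the tangent line equals f'(x) at the point.
f(x) = 5x^2 - 8x + 6
f'(x) = 10x - 8
At x = 3:
f'(3) = 10 * 3 - 8
= 30 - 8
= 22

22


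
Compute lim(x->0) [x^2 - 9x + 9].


Since polynomials are continuous, we use direct substitution.
lim(x->0) of x^2 - 9x + 9
= 1 * 0^2 - 9 * 0 + 9
= 0 + 0 + 9
= 9

9


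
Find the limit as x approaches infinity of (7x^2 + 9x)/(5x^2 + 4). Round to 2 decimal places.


For limits at infinity with equal-degree polynomials,
we compare leading coefficients.
Numerator leading term: 7x^2
Denominator leading term: 5x^2
Divide both by x^2:
lim = (7 + 9/x) / (5 + 4/x^2)
As x -> infinity, the 1/x and 1/x^2 terms vanish:
= 7/5 = 1.40

1.40


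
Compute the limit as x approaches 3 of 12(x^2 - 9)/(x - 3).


Direct substitution gives 0/0, so we factor the numerator.
Factor: 12(x^2 - 9) = 12 * (x - 3)(x + 3)
Cancel the common factor (x - 3):
12(x^2 - 9)/(x - 3) = 12 * (x + 3)
Now substitute x = 3:
= 12 * (3 + 3) = 72

72


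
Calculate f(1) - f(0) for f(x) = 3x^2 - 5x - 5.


Net change = f(b) - f(a)
f(x) = 3x^2 - 5x - 5
Compute f(1):
f(1) = 3 * 1^2 - 5 * 1 - 5
= 3 - 5 - 5
= -7
Compute f(0):
f(0) = 3 * 0^2 - 5 * 0 - 5
= 0 + 0 - 5
= -5
Net change = -7 - (-5) = -2

-2


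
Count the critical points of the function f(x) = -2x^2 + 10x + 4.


Find where f'(x) = 0:
f'(x) = -4x + 10
Set f'(x) = 0:
-4x + 10 = 0
x = -10 / (-4) = 5/2
This is a linear equation in x, so there is exactly one solution.
Number of critical points: 1

1


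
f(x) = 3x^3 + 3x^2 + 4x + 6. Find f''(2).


First derivative:
f'(x) = 9x^2 + 6x + 4
Second derivative:
f''(x) = 18x + 6
Substitute x = 2:
f''(2) = 18 * 2 + 6
= 36 + 6
= 42

42


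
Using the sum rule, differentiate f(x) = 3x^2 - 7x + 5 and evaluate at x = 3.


Differentiate term by term using power and sum rules:
f(x) = 3x^2 - 7x + 5
f'(x) = 6x - 7
Substitute x = 3:
f'(3) = 6 * 3 - 7
= 18 - 7
= 11

11


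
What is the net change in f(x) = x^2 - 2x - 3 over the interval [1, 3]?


Net change = f(b) - f(a)
f(x) = x^2 - 2x - 3
Compute f(3):
f(3) = 1 * 3^2 - 2 * 3 - 3
= 9 - 6 - 3
= 0
Compute f(1):
f(1) = 1 * 1^2 - 2 * 1 - 3
= 1 - 2 - 3
= -4
Net change = 0 - (-4) = 4

4


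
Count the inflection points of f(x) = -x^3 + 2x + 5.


Inflection points occur where f''(x) = 0 and concavity changes.
f(x) = -x^3 + 2x + 5
f'(x) = -3x^2 + 2
f''(x) = -6x
Set f''(x) = 0:
-6x = 0
x = 0 / (-6) = 0
Since f''(x) is linear (degree 1), it changes sign at this point.
Therefore there is exactly 1 inflection point.

1


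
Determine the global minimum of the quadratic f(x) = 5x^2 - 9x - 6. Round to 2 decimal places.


For a quadratic f(x) = ax^2 + bx + c with a > 0, the minimum is at the vertex.
Vertex x-coordinate: x = -b/(2a)
x = -(-9) / (2 * 5)
x = 9/10
Substitute back to find the minimum value:
f(9/10) = 5 * (9/10)^2 - 9 * (9/10) - 6
= 81/20 - 81/10 - 6
= -201/20 = -10.05

-10.05


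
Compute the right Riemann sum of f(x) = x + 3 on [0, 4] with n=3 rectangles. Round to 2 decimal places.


Right Riemann sum uses right endpoints of each subinterval.
Interval: [0, 4], n = 3
dx = (4 - 0) / 3 = 4/3
Right endpoints: [4/3, 8/3, 4]
f values: [13/3, 17/3, 7]
Sum = dx * (sum of f values)
= 4/3 * 17
= 68/3 ≈ 22.67

22.67


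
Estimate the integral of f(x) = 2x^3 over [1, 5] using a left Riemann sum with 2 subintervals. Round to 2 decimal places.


Left Riemann sum uses left endpoints of each subinterval.
Interval: [1, 5], n = 2
dx = (5 - 1) / 2 = 2
Left endpoints: [1, 3]
f values: [2, 54]
Sum = dx * (sum of f values)
= 2 * 56
= 112 = 112.00

112.00


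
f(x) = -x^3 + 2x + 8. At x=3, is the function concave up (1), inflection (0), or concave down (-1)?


Concavity is determined by the sign of f''(x).
f(x) = -x^3 + 2x + 8
f'(x) = -3x^2 + 2
f''(x) = -6x
f''(3) = -6 * 3 + 0
= -18 + 0
= -18
Since f''(3) < 0, the function is concave down (-1)

-1


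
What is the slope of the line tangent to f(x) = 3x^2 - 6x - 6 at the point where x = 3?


The slope of the tangent line equals f'(x) at the point.
f(x) = 3x^2 - 6x - 6
f'(x) = 6x - 6
At x = 3:
f'(3) = 6 * 3 - 6
= 18 - 6
= 12

12


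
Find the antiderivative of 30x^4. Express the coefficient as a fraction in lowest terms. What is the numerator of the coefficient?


Apply the power rule for integration:
integral of ax^n dx = a/(n+1) * x^(n+1) + C
integral of 30x^4 dx
= 30/5 * x^5 + C
= 6 * x^5 + C
The coefficient in lowest terms is 6 = 6/1, so its numerator is 6

6


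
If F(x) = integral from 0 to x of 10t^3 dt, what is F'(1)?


By the Fundamental Theorem of Calculus (Part 1):
If F(x) = integral from 0 to x of f(t) dt, then F'(x) = f(x)
Here f(t) = 10t^3
So F'(x) = 10x^3
Evaluate at x = 1:
F'(1) = 10 * 1^3
= 10 * 1
= 10

10


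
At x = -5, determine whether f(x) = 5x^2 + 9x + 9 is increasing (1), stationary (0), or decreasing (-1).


Compute f'(x) to determine behavior:
f'(x) = 10x + 9
f'(-5) = 10 * (-5) + 9
= -50 + 9
= -41
Since f'(-5) < 0, the function is decreasing (-1)

-1


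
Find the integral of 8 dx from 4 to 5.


The integral of a constant k over [a, b] equals k * (b - a).
integral from 4 to 5 of 8 dx
= 8 * (5 - 4)
= 8 * 1
= 8

8


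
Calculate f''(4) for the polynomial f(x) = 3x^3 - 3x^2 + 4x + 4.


First derivative:
f'(x) = 9x^2 - 6x + 4
Second derivative:
f''(x) = 18x - 6
Substitute x = 4:
f''(4) = 18 * 4 - 6
= 72 - 6
= 66

66


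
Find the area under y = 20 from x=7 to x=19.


The area under a constant function y = 20 is a rectangle.
Width = 19 - 7 = 12
Height = 20
Area = width * height
= 12 * 20
= 240

240


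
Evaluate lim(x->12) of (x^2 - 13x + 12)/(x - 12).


Direct substitution gives 0/0, so we factor the numerator.
Factor: (x^2 - 13x + 12) = (x - 12)(x - 1)
Cancel the common factor (x - 12):
(x^2 - 13x + 12)/(x - 12) = (x - 1)
Now substitute x = 12:
= (12) - (1) = 11

11


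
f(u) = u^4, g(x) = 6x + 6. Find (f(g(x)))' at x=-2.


Using the chain rule: (f(g(x)))' = f'(g(x)) * g'(x)
First, find g(-2):
g(-2) = 6 * (-2) + 6 = -6
Next, f'(u) = 4u^3
And g'(x) = 6
So f'(g(-2)) * g'(-2)
= 4 * (-6)^3 * 6
= 4 * (-216) * 6
= -5184

-5184
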